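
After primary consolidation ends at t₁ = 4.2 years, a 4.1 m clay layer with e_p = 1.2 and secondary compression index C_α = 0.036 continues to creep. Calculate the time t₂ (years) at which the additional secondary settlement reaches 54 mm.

t₂ ≈ 26.8 years

S_s = C_α·H/(1+e_p)·log₁₀(t₂/t₁) ⇒ log₁₀(t₂/t₁) = S_s·(1+e_p)/(C_α·H).
log₁₀(t₂/t₁) = 0.054 × (1+1.2) / (0.036×4.1) = 0.8049
t₂ = t₁ × 10^0.8049 = 4.2 × 6.381 = 26.8 years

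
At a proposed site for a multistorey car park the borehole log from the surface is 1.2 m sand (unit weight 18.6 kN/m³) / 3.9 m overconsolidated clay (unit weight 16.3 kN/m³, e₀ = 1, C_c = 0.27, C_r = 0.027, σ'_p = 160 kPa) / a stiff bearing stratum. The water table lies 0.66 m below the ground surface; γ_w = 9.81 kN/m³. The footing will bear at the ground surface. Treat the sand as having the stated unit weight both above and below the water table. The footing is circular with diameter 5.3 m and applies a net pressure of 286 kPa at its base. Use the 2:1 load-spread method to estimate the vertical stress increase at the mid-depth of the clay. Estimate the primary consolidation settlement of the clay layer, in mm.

Mid-depth of clay below the ground surface: z = 1.2 + 3.9/2 = 3.15 m.
Total vertical stress at mid-clay: σ_v = 18.6×1.2 + 16.3×1.95 = 54.105 kPa.
Pore pressure: u = 9.81×(3.15 − 0.66) = 24.427 kPa.
Initial effective stress: σ'_0 = σ_v − u = 54.105 − 24.427 = 29.678 kPa.
Stress increase at mid-clay by the 2:1 spreading method:
Δσ ≈ qD²/(D+z)² = 286×5.3²/(5.3+3.15)² = 112.51 kPa
Final effective stress: σ'_f = 29.678 + 112.51 = 142.19 kPa.
σ'_f = 142.19 ≤ σ'_p = 160 kPa, so the clay remains overconsolidated and only the recompression index applies:
S_c = C_r·H/(1+e₀)·log₁₀(σ'_f/σ'_0) = 0.027×3.9/2×log₁₀(142.19/29.678)
    = 0.05265 × 0.68043 = 0.03582 m

S_c ≈ 35.8 mm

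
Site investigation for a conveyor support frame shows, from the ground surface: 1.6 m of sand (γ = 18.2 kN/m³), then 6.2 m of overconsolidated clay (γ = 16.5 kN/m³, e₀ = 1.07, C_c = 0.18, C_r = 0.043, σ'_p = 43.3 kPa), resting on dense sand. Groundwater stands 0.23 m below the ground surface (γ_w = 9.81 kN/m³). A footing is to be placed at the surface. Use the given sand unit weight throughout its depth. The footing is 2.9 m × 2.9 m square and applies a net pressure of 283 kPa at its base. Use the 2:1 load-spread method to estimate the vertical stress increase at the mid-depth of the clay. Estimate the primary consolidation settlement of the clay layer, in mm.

Mid-depth of clay below the ground surface: z = 1.6 + 6.2/2 = 4.7 m.
Total vertical stress at mid-clay: σ_v = 18.2×1.6 + 16.5×3.1 = 80.27 kPa.
Pore pressure: u = 9.81×(4.7 − 0.23) = 43.851 kPa.
Initial effective stress: σ'_0 = σ_v − u = 80.27 − 43.851 = 36.419 kPa.
Stress increase at mid-clay by the 2:1 spreading method:
Δσ = qBL/((B+z)(L+z)) = 283×2.9×2.9/((2.9+4.7)(2.9+4.7)) = 41.206 kPa
Final effective stress: σ'_f = 36.419 + 41.206 = 77.625 kPa.
σ'_f = 77.625 > σ'_p = 43.3 kPa, so the stress path crosses the preconsolidation pressure — recompression up to σ'_p, then virgin compression beyond:
S_c = H/(1+e₀)·[C_r·log₁₀(σ'_p/σ'_0) + C_c·log₁₀(σ'_f/σ'_p)]
    = 6.2/2.07 × [0.043×log₁₀(43.3/36.419) + 0.18×log₁₀(77.625/43.3)]
    = 2.9952 × [0.0032319 + 0.045632] = 0.1464 m

S_c ≈ 146 mm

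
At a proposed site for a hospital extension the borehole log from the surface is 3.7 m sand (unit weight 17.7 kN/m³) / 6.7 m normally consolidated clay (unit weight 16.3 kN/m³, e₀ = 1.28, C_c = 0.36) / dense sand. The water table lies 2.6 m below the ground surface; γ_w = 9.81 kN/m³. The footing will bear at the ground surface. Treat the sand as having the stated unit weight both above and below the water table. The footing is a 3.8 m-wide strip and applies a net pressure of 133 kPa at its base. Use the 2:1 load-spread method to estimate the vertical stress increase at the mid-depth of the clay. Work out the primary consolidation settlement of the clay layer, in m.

Mid-depth of clay below the ground surface: z = 3.7 + 6.7/2 = 7.05 m.
Total vertical stress at mid-clay: σ_v = 17.7×3.7 + 16.3×3.35 = 120.09 kPa.
Pore pressure: u = 9.81×(7.05 − 2.6) = 43.655 kPa.
Initial effective stress: σ'_0 = σ_v − u = 120.09 − 43.655 = 76.435 kPa.
Stress increase at mid-clay by the 2:1 spreading method:
Δσ = qB/(B+z) = 133×3.8/(3.8+7.05) = 46.581 kPa
Final effective stress: σ'_f = σ'_0 + Δσ = 76.435 + 46.581 = 123.02 kPa.
Normally consolidated clay, so the full stress increment lies on the virgin compression line:
S_c = C_c·H/(1+e₀)·log₁₀(σ'_f/σ'_0) = 0.36×6.7/(1+1.28)×log₁₀(123.02/76.435)
    = 1.0579 × 0.20668 = 0.2186 m

S_c ≈ 0.219 m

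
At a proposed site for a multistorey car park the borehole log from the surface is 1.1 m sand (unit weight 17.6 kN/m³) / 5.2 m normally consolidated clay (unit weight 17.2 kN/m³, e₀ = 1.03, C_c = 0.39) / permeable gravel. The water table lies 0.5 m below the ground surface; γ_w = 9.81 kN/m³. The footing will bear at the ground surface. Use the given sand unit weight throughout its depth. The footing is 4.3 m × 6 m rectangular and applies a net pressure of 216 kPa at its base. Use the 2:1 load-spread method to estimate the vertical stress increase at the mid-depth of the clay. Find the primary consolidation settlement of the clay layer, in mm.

S_c ≈ 504 mm

Mid-depth of clay below the ground surface: z = 1.1 + 5.2/2 = 3.7 m.
Total vertical stress at mid-clay: σ_v = 17.6×1.1 + 17.2×2.6 = 64.08 kPa.
Pore pressure: u = 9.81×(3.7 − 0.5) = 31.392 kPa.
Initial effective stress: σ'_0 = σ_v − u = 64.08 − 31.392 = 32.688 kPa.
Stress increase at mid-clay by the 2:1 spreading method:
Δσ = qBL/((B+z)(L+z)) = 216×4.3×6/((4.3+3.7)(6+3.7)) = 71.814 kPa
Final effective stress: σ'_f = σ'_0 + Δσ = 32.688 + 71.814 = 104.5 kPa.
Normally consolidated clay, so the full stress increment lies on the virgin compression line:
S_c = C_c·H/(1+e₀)·log₁₀(σ'_f/σ'_0) = 0.39×5.2/(1+1.03)×log₁₀(104.5/32.688)
    = 0.99901 × 0.50473 = 0.5042 m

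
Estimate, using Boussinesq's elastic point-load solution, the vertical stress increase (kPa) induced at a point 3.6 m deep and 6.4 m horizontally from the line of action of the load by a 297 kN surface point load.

Boussinesq vertical stress below a point load on an elastic half-space:
Δσ_z = 3P/(2πz²) · [1 + (r/z)²]^(−5/2)
r/z = 6.4/3.6 = 1.7778; [1+(r/z)²]^(−5/2) = 0.028323.
Δσ_z = 3×297/(2π×3.6²) × 0.028323 = 10.942 × 0.028323 = 0.3099 kPa

Δσ_z ≈ 0.31 kPa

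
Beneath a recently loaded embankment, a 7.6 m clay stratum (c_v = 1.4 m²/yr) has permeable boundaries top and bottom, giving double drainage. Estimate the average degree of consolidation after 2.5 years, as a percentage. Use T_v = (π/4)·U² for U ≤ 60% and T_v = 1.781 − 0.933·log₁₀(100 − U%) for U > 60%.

Drainage path length: H_d = H/2 = 3.8 m (double drainage).
T_v = c_v·t/H_d² = 1.4×2.5/3.8² = 0.24238.
T_v = 0.24238 corresponds to the U ≤ 60% branch:
U = √(4T_v/π) = 0.5555

U ≈ 55.6 %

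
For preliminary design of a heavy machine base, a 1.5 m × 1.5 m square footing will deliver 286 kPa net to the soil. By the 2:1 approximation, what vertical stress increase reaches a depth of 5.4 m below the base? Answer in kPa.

By the 2:1 method the load spreads at 1 horizontal : 2 vertical, so at depth z the loaded area has grown by z in each plan dimension:
Δσ = qBL/((B+z)(L+z)) = 286×1.5×1.5/((1.5+5.4)(1.5+5.4)) = 13.516 kPa

Δσ_z ≈ 13.5 kPa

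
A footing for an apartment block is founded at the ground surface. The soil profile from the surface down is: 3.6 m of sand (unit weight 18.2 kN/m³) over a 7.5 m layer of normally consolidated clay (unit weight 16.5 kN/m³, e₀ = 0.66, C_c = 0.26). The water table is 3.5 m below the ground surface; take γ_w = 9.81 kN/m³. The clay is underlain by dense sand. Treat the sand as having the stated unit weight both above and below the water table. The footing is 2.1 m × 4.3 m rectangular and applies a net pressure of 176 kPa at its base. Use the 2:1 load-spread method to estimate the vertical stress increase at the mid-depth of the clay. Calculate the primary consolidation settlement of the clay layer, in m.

S_c ≈ 0.0762 m

Mid-depth of clay below the ground surface: z = 3.6 + 7.5/2 = 7.35 m.
Total vertical stress at mid-clay: σ_v = 18.2×3.6 + 16.5×3.75 = 127.39 kPa.
Pore pressure: u = 9.81×(7.35 − 3.5) = 37.769 kPa.
Initial effective stress: σ'_0 = σ_v − u = 127.39 − 37.769 = 89.621 kPa.
Stress increase at mid-clay by the 2:1 spreading method:
Δσ = qBL/((B+z)(L+z)) = 176×2.1×4.3/((2.1+7.35)(4.3+7.35)) = 14.436 kPa
Final effective stress: σ'_f = σ'_0 + Δσ = 89.621 + 14.436 = 104.06 kPa.
Normally consolidated clay, so the full stress increment lies on the virgin compression line:
S_c = C_c·H/(1+e₀)·log₁₀(σ'_f/σ'_0) = 0.26×7.5/(1+0.66)×log₁₀(104.06/89.621)
    = 1.1747 × 0.064874 = 0.07621 m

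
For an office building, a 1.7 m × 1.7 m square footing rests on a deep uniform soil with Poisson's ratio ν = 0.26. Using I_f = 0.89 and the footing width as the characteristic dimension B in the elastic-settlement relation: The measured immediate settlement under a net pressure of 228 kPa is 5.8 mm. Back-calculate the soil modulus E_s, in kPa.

E_s ≈ 55500 kPa

S_e = q·B·(1−ν²)/E_s · I_f  ⇒  E_s = q·B·(1−ν²)·I_f / S_e.
E_s = 228 × 1.7 × 0.9324 × 0.89 / 0.0058 = 55460 kPa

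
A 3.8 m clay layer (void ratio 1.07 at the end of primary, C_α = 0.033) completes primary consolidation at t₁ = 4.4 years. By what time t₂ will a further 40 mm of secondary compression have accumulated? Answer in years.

t₂ ≈ 20.1 years

S_s = C_α·H/(1+e_p)·log₁₀(t₂/t₁) ⇒ log₁₀(t₂/t₁) = S_s·(1+e_p)/(C_α·H).
log₁₀(t₂/t₁) = 0.04 × (1+1.07) / (0.033×3.8) = 0.6603
t₂ = t₁ × 10^0.6603 = 4.4 × 4.574 = 20.13 years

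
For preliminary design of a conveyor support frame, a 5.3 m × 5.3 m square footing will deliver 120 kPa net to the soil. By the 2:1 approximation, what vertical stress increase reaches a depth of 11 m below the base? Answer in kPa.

By the 2:1 method the load spreads at 1 horizontal : 2 vertical, so at depth z the loaded area has grown by z in each plan dimension:
Δσ = qBL/((B+z)(L+z)) = 120×5.3×5.3/((5.3+11)(5.3+11)) = 12.687 kPa

Δσ_z ≈ 12.7 kPa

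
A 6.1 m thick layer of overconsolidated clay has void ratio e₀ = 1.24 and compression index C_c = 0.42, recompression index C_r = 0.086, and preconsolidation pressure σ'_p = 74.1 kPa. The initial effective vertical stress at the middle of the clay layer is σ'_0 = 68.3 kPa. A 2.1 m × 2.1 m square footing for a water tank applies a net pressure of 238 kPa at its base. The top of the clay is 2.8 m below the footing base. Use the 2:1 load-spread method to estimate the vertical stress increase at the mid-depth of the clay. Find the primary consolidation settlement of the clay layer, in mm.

Mid-depth of clay below the footing base: z = 2.8 + 6.1/2 = 5.85 m.
Stress increase at mid-clay by the 2:1 spreading method:
Δσ = qBL/((B+z)(L+z)) = 238×2.1×2.1/((2.1+5.85)(2.1+5.85)) = 16.607 kPa
Final effective stress: σ'_f = 68.3 + 16.607 = 84.907 kPa.
σ'_f = 84.907 > σ'_p = 74.1 kPa, so the stress path crosses the preconsolidation pressure — recompression up to σ'_p, then virgin compression beyond:
S_c = H/(1+e₀)·[C_r·log₁₀(σ'_p/σ'_0) + C_c·log₁₀(σ'_f/σ'_p)]
    = 6.1/2.24 × [0.086×log₁₀(74.1/68.3) + 0.42×log₁₀(84.907/74.1)]
    = 2.7232 × [0.0030442 + 0.024833] = 0.07592 m

S_c ≈ 75.9 mm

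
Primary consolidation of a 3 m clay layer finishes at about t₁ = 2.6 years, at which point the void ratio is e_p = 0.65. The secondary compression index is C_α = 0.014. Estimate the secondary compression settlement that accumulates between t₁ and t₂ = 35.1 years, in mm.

S_s ≈ 28.8 mm

Secondary compression: S_s = C_α·H/(1+e_p)·log₁₀(t₂/t₁)
S_s = 0.014×3/(1+0.65)×log₁₀(35.1/2.6)
    = 0.02545 × 1.13 = 0.02877 m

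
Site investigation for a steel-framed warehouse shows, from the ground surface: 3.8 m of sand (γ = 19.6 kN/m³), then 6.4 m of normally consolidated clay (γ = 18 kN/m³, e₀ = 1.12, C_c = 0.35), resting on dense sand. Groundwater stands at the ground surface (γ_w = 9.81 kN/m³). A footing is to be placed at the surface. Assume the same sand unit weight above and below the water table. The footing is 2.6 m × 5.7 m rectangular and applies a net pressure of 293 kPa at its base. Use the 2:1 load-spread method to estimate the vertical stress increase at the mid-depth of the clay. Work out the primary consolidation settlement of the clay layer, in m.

S_c ≈ 0.205 m

Mid-depth of clay below the ground surface: z = 3.8 + 6.4/2 = 7 m.
Total vertical stress at mid-clay: σ_v = 19.6×3.8 + 18×3.2 = 132.08 kPa.
Pore pressure: u = 9.81×(7 − 0) = 68.67 kPa.
Initial effective stress: σ'_0 = σ_v − u = 132.08 − 68.67 = 63.41 kPa.
Stress increase at mid-clay by the 2:1 spreading method:
Δσ = qBL/((B+z)(L+z)) = 293×2.6×5.7/((2.6+7)(5.7+7)) = 35.616 kPa
Final effective stress: σ'_f = σ'_0 + Δσ = 63.41 + 35.616 = 99.026 kPa.
Normally consolidated clay, so the full stress increment lies on the virgin compression line:
S_c = C_c·H/(1+e₀)·log₁₀(σ'_f/σ'_0) = 0.35×6.4/(1+1.12)×log₁₀(99.026/63.41)
    = 1.0566 × 0.19359 = 0.2045 m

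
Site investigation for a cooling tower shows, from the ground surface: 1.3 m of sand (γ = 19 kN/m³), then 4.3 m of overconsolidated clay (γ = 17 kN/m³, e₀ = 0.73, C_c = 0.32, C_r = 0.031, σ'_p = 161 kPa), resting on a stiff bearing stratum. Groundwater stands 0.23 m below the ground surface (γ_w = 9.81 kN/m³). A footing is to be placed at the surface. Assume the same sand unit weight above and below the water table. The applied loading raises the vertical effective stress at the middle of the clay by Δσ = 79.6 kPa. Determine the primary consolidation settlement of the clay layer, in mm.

Mid-depth of clay below the ground surface: z = 1.3 + 4.3/2 = 3.45 m.
Total vertical stress at mid-clay: σ_v = 19×1.3 + 17×2.15 = 61.25 kPa.
Pore pressure: u = 9.81×(3.45 − 0.23) = 31.588 kPa.
Initial effective stress: σ'_0 = σ_v − u = 61.25 − 31.588 = 29.662 kPa.
Final effective stress: σ'_f = 29.662 + 79.6 = 109.26 kPa.
σ'_f = 109.26 ≤ σ'_p = 161 kPa, so the clay remains overconsolidated and only the recompression index applies:
S_c = C_r·H/(1+e₀)·log₁₀(σ'_f/σ'_0) = 0.031×4.3/1.73×log₁₀(109.26/29.662)
    = 0.07705 × 0.56626 = 0.04363 m

S_c ≈ 43.6 mm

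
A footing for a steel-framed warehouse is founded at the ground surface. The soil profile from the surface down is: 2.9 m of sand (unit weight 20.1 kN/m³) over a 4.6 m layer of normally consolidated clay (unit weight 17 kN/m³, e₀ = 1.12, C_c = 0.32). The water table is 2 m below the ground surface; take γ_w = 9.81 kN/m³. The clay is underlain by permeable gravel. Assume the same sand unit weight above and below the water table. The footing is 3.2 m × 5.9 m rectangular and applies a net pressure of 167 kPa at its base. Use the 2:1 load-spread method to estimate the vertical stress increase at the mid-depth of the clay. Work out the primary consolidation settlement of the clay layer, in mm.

Mid-depth of clay below the ground surface: z = 2.9 + 4.6/2 = 5.2 m.
Total vertical stress at mid-clay: σ_v = 20.1×2.9 + 17×2.3 = 97.39 kPa.
Pore pressure: u = 9.81×(5.2 − 2) = 31.392 kPa.
Initial effective stress: σ'_0 = σ_v − u = 97.39 − 31.392 = 65.998 kPa.
Stress increase at mid-clay by the 2:1 spreading method:
Δσ = qBL/((B+z)(L+z)) = 167×3.2×5.9/((3.2+5.2)(5.9+5.2)) = 33.816 kPa
Final effective stress: σ'_f = σ'_0 + Δσ = 65.998 + 33.816 = 99.814 kPa.
Normally consolidated clay, so the full stress increment lies on the virgin compression line:
S_c = C_c·H/(1+e₀)·log₁₀(σ'_f/σ'_0) = 0.32×4.6/(1+1.12)×log₁₀(99.814/65.998)
    = 0.69434 × 0.17966 = 0.1247 m

S_c ≈ 125 mm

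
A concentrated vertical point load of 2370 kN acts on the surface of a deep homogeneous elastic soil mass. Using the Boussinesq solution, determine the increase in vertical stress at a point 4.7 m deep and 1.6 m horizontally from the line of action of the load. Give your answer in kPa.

Δσ_z ≈ 38.9 kPa

Boussinesq vertical stress below a point load on an elastic half-space:
Δσ_z = 3P/(2πz²) · [1 + (r/z)²]^(−5/2)
r/z = 1.6/4.7 = 0.34043; [1+(r/z)²]^(−5/2) = 0.76023.
Δσ_z = 3×2370/(2π×4.7²) × 0.76023 = 51.226 × 0.76023 = 38.94 kPa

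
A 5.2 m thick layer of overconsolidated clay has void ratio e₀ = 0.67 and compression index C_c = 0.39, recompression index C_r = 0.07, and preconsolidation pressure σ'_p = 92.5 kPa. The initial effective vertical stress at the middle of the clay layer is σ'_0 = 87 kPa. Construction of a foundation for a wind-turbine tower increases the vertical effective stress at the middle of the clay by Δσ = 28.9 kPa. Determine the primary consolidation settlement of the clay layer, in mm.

Final effective stress: σ'_f = 87 + 28.9 = 115.9 kPa.
σ'_f = 115.9 > σ'_p = 92.5 kPa, so the stress path crosses the preconsolidation pressure — recompression up to σ'_p, then virgin compression beyond:
S_c = H/(1+e₀)·[C_r·log₁₀(σ'_p/σ'_0) + C_c·log₁₀(σ'_f/σ'_p)]
    = 5.2/1.67 × [0.07×log₁₀(92.5/87) + 0.39×log₁₀(115.9/92.5)]
    = 3.1138 × [0.0018636 + 0.038197] = 0.1247 m

S_c ≈ 125 mm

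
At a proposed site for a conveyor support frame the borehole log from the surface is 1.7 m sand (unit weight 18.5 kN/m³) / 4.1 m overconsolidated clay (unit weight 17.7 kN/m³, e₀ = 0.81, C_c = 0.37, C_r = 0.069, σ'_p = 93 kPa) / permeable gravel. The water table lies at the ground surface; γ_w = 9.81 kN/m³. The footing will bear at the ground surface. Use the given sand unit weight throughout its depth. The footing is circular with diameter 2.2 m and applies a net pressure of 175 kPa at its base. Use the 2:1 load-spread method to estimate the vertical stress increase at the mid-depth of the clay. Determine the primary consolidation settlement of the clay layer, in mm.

Mid-depth of clay below the ground surface: z = 1.7 + 4.1/2 = 3.75 m.
Total vertical stress at mid-clay: σ_v = 18.5×1.7 + 17.7×2.05 = 67.735 kPa.
Pore pressure: u = 9.81×(3.75 − 0) = 36.788 kPa.
Initial effective stress: σ'_0 = σ_v − u = 67.735 − 36.788 = 30.947 kPa.
Stress increase at mid-clay by the 2:1 spreading method:
Δσ ≈ qD²/(D+z)² = 175×2.2²/(2.2+3.75)² = 23.925 kPa
Final effective stress: σ'_f = 30.947 + 23.925 = 54.872 kPa.
σ'_f = 54.872 ≤ σ'_p = 93 kPa, so the clay remains overconsolidated and only the recompression index applies:
S_c = C_r·H/(1+e₀)·log₁₀(σ'_f/σ'_0) = 0.069×4.1/1.81×log₁₀(54.872/30.947)
    = 0.1563 × 0.24873 = 0.03888 m

S_c ≈ 38.9 mm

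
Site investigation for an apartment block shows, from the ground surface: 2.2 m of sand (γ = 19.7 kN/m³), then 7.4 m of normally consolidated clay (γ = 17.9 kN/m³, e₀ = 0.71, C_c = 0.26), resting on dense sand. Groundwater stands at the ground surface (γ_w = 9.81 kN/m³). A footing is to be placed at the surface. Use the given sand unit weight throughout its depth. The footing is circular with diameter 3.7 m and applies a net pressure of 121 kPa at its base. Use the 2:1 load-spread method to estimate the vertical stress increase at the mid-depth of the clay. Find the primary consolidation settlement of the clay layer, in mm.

S_c ≈ 146 mm

Mid-depth of clay below the ground surface: z = 2.2 + 7.4/2 = 5.9 m.
Total vertical stress at mid-clay: σ_v = 19.7×2.2 + 17.9×3.7 = 109.57 kPa.
Pore pressure: u = 9.81×(5.9 − 0) = 57.879 kPa.
Initial effective stress: σ'_0 = σ_v − u = 109.57 − 57.879 = 51.691 kPa.
Stress increase at mid-clay by the 2:1 spreading method:
Δσ ≈ qD²/(D+z)² = 121×3.7²/(3.7+5.9)² = 17.974 kPa
Final effective stress: σ'_f = σ'_0 + Δσ = 51.691 + 17.974 = 69.665 kPa.
Normally consolidated clay, so the full stress increment lies on the virgin compression line:
S_c = C_c·H/(1+e₀)·log₁₀(σ'_f/σ'_0) = 0.26×7.4/(1+0.71)×log₁₀(69.665/51.691)
    = 1.1251 × 0.1296 = 0.1458 m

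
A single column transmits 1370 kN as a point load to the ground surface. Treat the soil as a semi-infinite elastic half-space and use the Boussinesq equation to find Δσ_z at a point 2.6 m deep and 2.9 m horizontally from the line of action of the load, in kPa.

Boussinesq vertical stress below a point load on an elastic half-space:
Δσ_z = 3P/(2πz²) · [1 + (r/z)²]^(−5/2)
r/z = 2.9/2.6 = 1.1154; [1+(r/z)²]^(−5/2) = 0.13256.
Δσ_z = 3×1370/(2π×2.6²) × 0.13256 = 96.764 × 0.13256 = 12.83 kPa

Δσ_z ≈ 12.8 kPa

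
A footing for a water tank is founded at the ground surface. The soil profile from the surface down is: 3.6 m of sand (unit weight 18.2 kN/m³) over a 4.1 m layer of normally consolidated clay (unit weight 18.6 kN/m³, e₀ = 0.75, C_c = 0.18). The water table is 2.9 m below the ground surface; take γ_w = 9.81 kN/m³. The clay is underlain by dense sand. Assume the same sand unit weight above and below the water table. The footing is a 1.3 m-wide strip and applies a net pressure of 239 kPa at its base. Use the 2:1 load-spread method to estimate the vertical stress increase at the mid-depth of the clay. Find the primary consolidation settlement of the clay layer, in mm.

S_c ≈ 84.1 mm

Mid-depth of clay below the ground surface: z = 3.6 + 4.1/2 = 5.65 m.
Total vertical stress at mid-clay: σ_v = 18.2×3.6 + 18.6×2.05 = 103.65 kPa.
Pore pressure: u = 9.81×(5.65 − 2.9) = 26.978 kPa.
Initial effective stress: σ'_0 = σ_v − u = 103.65 − 26.978 = 76.672 kPa.
Stress increase at mid-clay by the 2:1 spreading method:
Δσ = qB/(B+z) = 239×1.3/(1.3+5.65) = 44.705 kPa
Final effective stress: σ'_f = σ'_0 + Δσ = 76.672 + 44.705 = 121.38 kPa.
Normally consolidated clay, so the full stress increment lies on the virgin compression line:
S_c = C_c·H/(1+e₀)·log₁₀(σ'_f/σ'_0) = 0.18×4.1/(1+0.75)×log₁₀(121.38/76.672)
    = 0.42171 × 0.19951 = 0.08414 m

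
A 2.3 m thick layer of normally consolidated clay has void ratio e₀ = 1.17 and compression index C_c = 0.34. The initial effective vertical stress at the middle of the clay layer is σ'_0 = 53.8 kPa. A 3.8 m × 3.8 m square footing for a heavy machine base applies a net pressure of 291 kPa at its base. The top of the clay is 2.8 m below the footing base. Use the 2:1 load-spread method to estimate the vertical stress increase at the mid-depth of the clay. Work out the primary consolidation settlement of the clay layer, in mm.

S_c ≈ 130 mm

Mid-depth of clay below the footing base: z = 2.8 + 2.3/2 = 3.95 m.
Stress increase at mid-clay by the 2:1 spreading method:
Δσ = qBL/((B+z)(L+z)) = 291×3.8×3.8/((3.8+3.95)(3.8+3.95)) = 69.961 kPa
Final effective stress: σ'_f = σ'_0 + Δσ = 53.8 + 69.961 = 123.76 kPa.
Normally consolidated clay, so the full stress increment lies on the virgin compression line:
S_c = C_c·H/(1+e₀)·log₁₀(σ'_f/σ'_0) = 0.34×2.3/(1+1.17)×log₁₀(123.76/53.8)
    = 0.36037 × 0.3618 = 0.1304 m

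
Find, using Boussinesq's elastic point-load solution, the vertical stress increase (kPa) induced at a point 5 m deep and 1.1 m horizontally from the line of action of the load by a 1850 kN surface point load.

Boussinesq vertical stress below a point load on an elastic half-space:
Δσ_z = 3P/(2πz²) · [1 + (r/z)²]^(−5/2)
r/z = 1.1/5 = 0.22; [1+(r/z)²]^(−5/2) = 0.88855.
Δσ_z = 3×1850/(2π×5²) × 0.88855 = 35.332 × 0.88855 = 31.39 kPa

Δσ_z ≈ 31.4 kPa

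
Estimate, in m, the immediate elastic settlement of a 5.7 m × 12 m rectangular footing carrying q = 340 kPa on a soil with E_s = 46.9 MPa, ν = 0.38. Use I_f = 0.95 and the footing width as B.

Immediate (elastic) settlement: S_e = q·B·(1−ν²)/E_s · I_f.
E_s = 46.9 MPa = 46900 kPa.
S_e = 340 × 5.7 × (1 − 0.38²) / 46900 × 0.95
    = 340 × 5.7 × 0.8556 / 46900 × 0.95
    = 0.03359 m

S_e ≈ 0.0336 m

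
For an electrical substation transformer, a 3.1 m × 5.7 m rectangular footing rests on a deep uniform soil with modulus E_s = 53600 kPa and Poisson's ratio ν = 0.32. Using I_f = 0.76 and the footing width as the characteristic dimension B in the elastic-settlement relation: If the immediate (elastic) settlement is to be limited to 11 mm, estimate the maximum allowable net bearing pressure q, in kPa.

q ≈ 279 kPa

S_e = q·B·(1−ν²)/E_s · I_f  ⇒  q = S_e·E_s / (B·(1−ν²)·I_f).
q = 0.011 × 53600 / (3.1 × 0.8976 × 0.76) = 278.8 kPa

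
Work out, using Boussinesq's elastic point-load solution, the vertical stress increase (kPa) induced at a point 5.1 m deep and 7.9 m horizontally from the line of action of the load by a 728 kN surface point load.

Δσ_z ≈ 0.627 kPa

Boussinesq vertical stress below a point load on an elastic half-space:
Δσ_z = 3P/(2πz²) · [1 + (r/z)²]^(−5/2)
r/z = 7.9/5.1 = 1.549; [1+(r/z)²]^(−5/2) = 0.046933.
Δσ_z = 3×728/(2π×5.1²) × 0.046933 = 13.364 × 0.046933 = 0.6272 kPa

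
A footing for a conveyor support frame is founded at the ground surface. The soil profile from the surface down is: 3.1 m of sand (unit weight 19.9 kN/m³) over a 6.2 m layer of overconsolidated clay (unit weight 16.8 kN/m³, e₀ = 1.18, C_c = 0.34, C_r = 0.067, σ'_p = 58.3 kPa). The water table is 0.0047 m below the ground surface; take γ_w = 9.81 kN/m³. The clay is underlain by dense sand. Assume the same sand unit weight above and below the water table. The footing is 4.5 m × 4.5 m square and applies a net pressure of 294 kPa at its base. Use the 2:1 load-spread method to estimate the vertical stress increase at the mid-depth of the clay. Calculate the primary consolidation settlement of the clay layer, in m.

Mid-depth of clay below the ground surface: z = 3.1 + 6.2/2 = 6.2 m.
Total vertical stress at mid-clay: σ_v = 19.9×3.1 + 16.8×3.1 = 113.77 kPa.
Pore pressure: u = 9.81×(6.2 − 0.0047) = 60.773 kPa.
Initial effective stress: σ'_0 = σ_v − u = 113.77 − 60.773 = 52.997 kPa.
Stress increase at mid-clay by the 2:1 spreading method:
Δσ = qBL/((B+z)(L+z)) = 294×4.5×4.5/((4.5+6.2)(4.5+6.2)) = 52 kPa
Final effective stress: σ'_f = 52.997 + 52 = 105 kPa.
σ'_f = 105 > σ'_p = 58.3 kPa, so the stress path crosses the preconsolidation pressure — recompression up to σ'_p, then virgin compression beyond:
S_c = H/(1+e₀)·[C_r·log₁₀(σ'_p/σ'_0) + C_c·log₁₀(σ'_f/σ'_p)]
    = 6.2/2.18 × [0.067×log₁₀(58.3/52.997) + 0.34×log₁₀(105/58.3)]
    = 2.844 × [0.002775 + 0.086877] = 0.255 m

S_c ≈ 0.255 m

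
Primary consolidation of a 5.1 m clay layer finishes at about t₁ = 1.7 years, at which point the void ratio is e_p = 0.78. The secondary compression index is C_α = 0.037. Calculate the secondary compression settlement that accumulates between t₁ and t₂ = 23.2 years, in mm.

S_s ≈ 120 mm

Secondary compression: S_s = C_α·H/(1+e_p)·log₁₀(t₂/t₁)
S_s = 0.037×5.1/(1+0.78)×log₁₀(23.2/1.7)
    = 0.106 × 1.135 = 0.1203 m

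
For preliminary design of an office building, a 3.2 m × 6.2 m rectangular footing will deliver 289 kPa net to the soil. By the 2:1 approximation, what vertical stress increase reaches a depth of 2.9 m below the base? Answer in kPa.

By the 2:1 method the load spreads at 1 horizontal : 2 vertical, so at depth z the loaded area has grown by z in each plan dimension:
Δσ = qBL/((B+z)(L+z)) = 289×3.2×6.2/((3.2+2.9)(6.2+2.9)) = 103.29 kPa

Δσ_z ≈ 103 kPa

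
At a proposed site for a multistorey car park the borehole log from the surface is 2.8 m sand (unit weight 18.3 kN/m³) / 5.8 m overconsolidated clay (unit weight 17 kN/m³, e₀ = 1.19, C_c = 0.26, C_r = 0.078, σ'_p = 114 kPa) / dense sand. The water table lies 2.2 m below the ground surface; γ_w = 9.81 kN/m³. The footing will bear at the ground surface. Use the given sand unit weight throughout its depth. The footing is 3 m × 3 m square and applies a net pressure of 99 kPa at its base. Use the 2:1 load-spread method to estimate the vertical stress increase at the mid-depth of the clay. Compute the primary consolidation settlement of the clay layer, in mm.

S_c ≈ 14.7 mm

Mid-depth of clay below the ground surface: z = 2.8 + 5.8/2 = 5.7 m.
Total vertical stress at mid-clay: σ_v = 18.3×2.8 + 17×2.9 = 100.54 kPa.
Pore pressure: u = 9.81×(5.7 − 2.2) = 34.335 kPa.
Initial effective stress: σ'_0 = σ_v − u = 100.54 − 34.335 = 66.205 kPa.
Stress increase at mid-clay by the 2:1 spreading method:
Δσ = qBL/((B+z)(L+z)) = 99×3×3/((3+5.7)(3+5.7)) = 11.772 kPa
Final effective stress: σ'_f = 66.205 + 11.772 = 77.977 kPa.
σ'_f = 77.977 ≤ σ'_p = 114 kPa, so the clay remains overconsolidated and only the recompression index applies:
S_c = C_r·H/(1+e₀)·log₁₀(σ'_f/σ'_0) = 0.078×5.8/2.19×log₁₀(77.977/66.205)
    = 0.20658 × 0.071076 = 0.01468 m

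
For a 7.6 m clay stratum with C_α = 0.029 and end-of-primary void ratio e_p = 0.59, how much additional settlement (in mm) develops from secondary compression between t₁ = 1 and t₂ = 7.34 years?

Secondary compression: S_s = C_α·H/(1+e_p)·log₁₀(t₂/t₁)
S_s = 0.029×7.6/(1+0.59)×log₁₀(7.34/1)
    = 0.1386 × 0.8657 = 0.12 m

S_s ≈ 120 mm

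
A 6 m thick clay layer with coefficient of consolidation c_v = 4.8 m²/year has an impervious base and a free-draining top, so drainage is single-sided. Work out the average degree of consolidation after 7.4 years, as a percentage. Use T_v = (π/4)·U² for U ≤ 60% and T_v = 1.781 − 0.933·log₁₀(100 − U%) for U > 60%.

U ≈ 92.9 %

Drainage path length: H_d = H = 6 m (single drainage).
T_v = c_v·t/H_d² = 4.8×7.4/6² = 0.98667.
T_v = 0.98667 corresponds to the U > 60% branch:
U = 1 − 10^((1.781 − T_v)/0.933)/100 = 0.929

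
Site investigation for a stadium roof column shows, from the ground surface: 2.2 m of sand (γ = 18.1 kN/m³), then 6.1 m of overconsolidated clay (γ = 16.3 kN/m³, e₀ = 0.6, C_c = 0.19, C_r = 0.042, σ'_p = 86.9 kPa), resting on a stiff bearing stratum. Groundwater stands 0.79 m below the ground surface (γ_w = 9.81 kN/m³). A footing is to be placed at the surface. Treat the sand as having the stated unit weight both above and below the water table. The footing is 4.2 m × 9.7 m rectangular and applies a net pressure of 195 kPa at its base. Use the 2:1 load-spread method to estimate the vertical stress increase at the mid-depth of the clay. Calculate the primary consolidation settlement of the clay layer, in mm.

Mid-depth of clay below the ground surface: z = 2.2 + 6.1/2 = 5.25 m.
Total vertical stress at mid-clay: σ_v = 18.1×2.2 + 16.3×3.05 = 89.535 kPa.
Pore pressure: u = 9.81×(5.25 − 0.79) = 43.753 kPa.
Initial effective stress: σ'_0 = σ_v − u = 89.535 − 43.753 = 45.782 kPa.
Stress increase at mid-clay by the 2:1 spreading method:
Δσ = qBL/((B+z)(L+z)) = 195×4.2×9.7/((4.2+5.25)(9.7+5.25)) = 56.232 kPa
Final effective stress: σ'_f = 45.782 + 56.232 = 102.01 kPa.
σ'_f = 102.01 > σ'_p = 86.9 kPa, so the stress path crosses the preconsolidation pressure — recompression up to σ'_p, then virgin compression beyond:
S_c = H/(1+e₀)·[C_r·log₁₀(σ'_p/σ'_0) + C_c·log₁₀(σ'_f/σ'_p)]
    = 6.1/1.6 × [0.042×log₁₀(86.9/45.782) + 0.19×log₁₀(102.01/86.9)]
    = 3.8125 × [0.01169 + 0.013228] = 0.095 m

S_c ≈ 95 mm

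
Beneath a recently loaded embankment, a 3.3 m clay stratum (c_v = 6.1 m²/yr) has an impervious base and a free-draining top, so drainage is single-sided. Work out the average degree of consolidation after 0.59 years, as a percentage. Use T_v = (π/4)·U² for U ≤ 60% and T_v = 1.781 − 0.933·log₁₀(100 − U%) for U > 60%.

U ≈ 64.1 %

Drainage path length: H_d = H = 3.3 m (single drainage).
T_v = c_v·t/H_d² = 6.1×0.59/3.3² = 0.33049.
T_v = 0.33049 corresponds to the U > 60% branch:
U = 1 − 10^((1.781 − T_v)/0.933)/100 = 0.6413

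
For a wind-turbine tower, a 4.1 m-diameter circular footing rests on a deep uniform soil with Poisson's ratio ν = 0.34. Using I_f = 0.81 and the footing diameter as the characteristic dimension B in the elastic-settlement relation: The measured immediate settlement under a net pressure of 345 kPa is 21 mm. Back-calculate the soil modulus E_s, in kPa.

S_e = q·B·(1−ν²)/E_s · I_f  ⇒  E_s = q·B·(1−ν²)·I_f / S_e.
E_s = 345 × 4.1 × 0.8844 × 0.81 / 0.021 = 48250 kPa

E_s ≈ 48300 kPa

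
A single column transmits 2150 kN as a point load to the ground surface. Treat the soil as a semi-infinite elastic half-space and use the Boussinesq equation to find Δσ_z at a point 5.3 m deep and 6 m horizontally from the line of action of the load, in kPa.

Boussinesq vertical stress below a point load on an elastic half-space:
Δσ_z = 3P/(2πz²) · [1 + (r/z)²]^(−5/2)
r/z = 6/5.3 = 1.1321; [1+(r/z)²]^(−5/2) = 0.12718.
Δσ_z = 3×2150/(2π×5.3²) × 0.12718 = 36.545 × 0.12718 = 4.648 kPa

Δσ_z ≈ 4.65 kPa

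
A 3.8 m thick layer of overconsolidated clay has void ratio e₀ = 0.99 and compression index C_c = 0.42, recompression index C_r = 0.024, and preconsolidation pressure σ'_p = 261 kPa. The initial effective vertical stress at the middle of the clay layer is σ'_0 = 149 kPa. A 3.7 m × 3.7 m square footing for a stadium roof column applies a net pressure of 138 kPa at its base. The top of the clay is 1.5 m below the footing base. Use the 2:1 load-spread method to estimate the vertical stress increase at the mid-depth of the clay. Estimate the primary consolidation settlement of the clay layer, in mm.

Mid-depth of clay below the footing base: z = 1.5 + 3.8/2 = 3.4 m.
Stress increase at mid-clay by the 2:1 spreading method:
Δσ = qBL/((B+z)(L+z)) = 138×3.7×3.7/((3.7+3.4)(3.7+3.4)) = 37.477 kPa
Final effective stress: σ'_f = 149 + 37.477 = 186.48 kPa.
σ'_f = 186.48 ≤ σ'_p = 261 kPa, so the clay remains overconsolidated and only the recompression index applies:
S_c = C_r·H/(1+e₀)·log₁₀(σ'_f/σ'_0) = 0.024×3.8/1.99×log₁₀(186.48/149)
    = 0.045828 × 0.097446 = 0.004466 m

S_c ≈ 4.47 mm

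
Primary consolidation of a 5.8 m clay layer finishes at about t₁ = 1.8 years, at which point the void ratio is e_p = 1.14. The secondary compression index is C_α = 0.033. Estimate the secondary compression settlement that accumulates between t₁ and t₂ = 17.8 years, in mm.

Secondary compression: S_s = C_α·H/(1+e_p)·log₁₀(t₂/t₁)
S_s = 0.033×5.8/(1+1.14)×log₁₀(17.8/1.8)
    = 0.08944 × 0.9951 = 0.08901 m

S_s ≈ 89 mm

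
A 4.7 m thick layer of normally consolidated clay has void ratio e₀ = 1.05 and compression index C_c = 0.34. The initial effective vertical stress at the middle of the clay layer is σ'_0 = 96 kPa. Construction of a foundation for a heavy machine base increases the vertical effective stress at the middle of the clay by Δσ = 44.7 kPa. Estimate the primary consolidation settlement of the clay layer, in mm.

S_c ≈ 129 mm

Final effective stress: σ'_f = σ'_0 + Δσ = 96 + 44.7 = 140.7 kPa.
Normally consolidated clay, so the full stress increment lies on the virgin compression line:
S_c = C_c·H/(1+e₀)·log₁₀(σ'_f/σ'_0) = 0.34×4.7/(1+1.05)×log₁₀(140.7/96)
    = 0.77951 × 0.16602 = 0.1294 m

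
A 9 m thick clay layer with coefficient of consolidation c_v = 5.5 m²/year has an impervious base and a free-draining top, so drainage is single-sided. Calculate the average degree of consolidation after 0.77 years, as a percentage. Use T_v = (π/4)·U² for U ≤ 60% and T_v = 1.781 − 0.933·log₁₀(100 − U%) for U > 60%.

U ≈ 25.8 %

Drainage path length: H_d = H = 9 m (single drainage).
T_v = c_v·t/H_d² = 5.5×0.77/9² = 0.052284.
T_v = 0.052284 corresponds to the U ≤ 60% branch:
U = √(4T_v/π) = 0.258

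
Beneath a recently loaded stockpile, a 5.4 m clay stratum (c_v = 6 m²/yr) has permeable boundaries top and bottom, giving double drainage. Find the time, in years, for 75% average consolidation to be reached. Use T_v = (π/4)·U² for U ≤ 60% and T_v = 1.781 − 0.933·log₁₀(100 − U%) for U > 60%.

t ≈ 0.579 years

Drainage path length: H_d = H/2 = 2.7 m (double drainage).
U > 60%: T_v = 1.781 − 0.933·log₁₀(100 − 75) = 0.47672.
t = T_v·H_d²/c_v = 0.47672×2.7²/6 = 0.5792 years.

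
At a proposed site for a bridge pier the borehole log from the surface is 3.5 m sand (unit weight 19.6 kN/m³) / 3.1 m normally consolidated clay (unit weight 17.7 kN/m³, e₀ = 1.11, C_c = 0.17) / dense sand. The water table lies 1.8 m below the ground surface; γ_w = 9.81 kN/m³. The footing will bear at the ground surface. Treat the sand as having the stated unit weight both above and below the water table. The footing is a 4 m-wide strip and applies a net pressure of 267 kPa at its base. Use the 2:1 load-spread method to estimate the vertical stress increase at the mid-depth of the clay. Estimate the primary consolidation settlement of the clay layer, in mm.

Mid-depth of clay below the ground surface: z = 3.5 + 3.1/2 = 5.05 m.
Total vertical stress at mid-clay: σ_v = 19.6×3.5 + 17.7×1.55 = 96.035 kPa.
Pore pressure: u = 9.81×(5.05 − 1.8) = 31.883 kPa.
Initial effective stress: σ'_0 = σ_v − u = 96.035 − 31.883 = 64.152 kPa.
Stress increase at mid-clay by the 2:1 spreading method:
Δσ = qB/(B+z) = 267×4/(4+5.05) = 118.01 kPa
Final effective stress: σ'_f = σ'_0 + Δσ = 64.152 + 118.01 = 182.16 kPa.
Normally consolidated clay, so the full stress increment lies on the virgin compression line:
S_c = C_c·H/(1+e₀)·log₁₀(σ'_f/σ'_0) = 0.17×3.1/(1+1.11)×log₁₀(182.16/64.152)
    = 0.24976 × 0.45324 = 0.1132 m

S_c ≈ 113 mm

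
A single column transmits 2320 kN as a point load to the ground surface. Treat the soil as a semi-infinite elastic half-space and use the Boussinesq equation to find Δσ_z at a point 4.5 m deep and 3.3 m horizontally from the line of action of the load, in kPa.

Boussinesq vertical stress below a point load on an elastic half-space:
Δσ_z = 3P/(2πz²) · [1 + (r/z)²]^(−5/2)
r/z = 3.3/4.5 = 0.73333; [1+(r/z)²]^(−5/2) = 0.34101.
Δσ_z = 3×2320/(2π×4.5²) × 0.34101 = 54.702 × 0.34101 = 18.65 kPa

Δσ_z ≈ 18.7 kPa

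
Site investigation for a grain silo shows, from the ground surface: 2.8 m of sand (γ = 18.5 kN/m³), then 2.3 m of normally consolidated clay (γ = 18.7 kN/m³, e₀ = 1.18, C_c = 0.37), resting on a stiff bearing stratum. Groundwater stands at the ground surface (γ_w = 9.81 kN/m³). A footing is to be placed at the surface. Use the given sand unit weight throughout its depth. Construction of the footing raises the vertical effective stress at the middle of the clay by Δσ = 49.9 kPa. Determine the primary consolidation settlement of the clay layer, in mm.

S_c ≈ 152 mm

Mid-depth of clay below the ground surface: z = 2.8 + 2.3/2 = 3.95 m.
Total vertical stress at mid-clay: σ_v = 18.5×2.8 + 18.7×1.15 = 73.305 kPa.
Pore pressure: u = 9.81×(3.95 − 0) = 38.75 kPa.
Initial effective stress: σ'_0 = σ_v − u = 73.305 − 38.75 = 34.555 kPa.
Final effective stress: σ'_f = σ'_0 + Δσ = 34.555 + 49.9 = 84.455 kPa.
Normally consolidated clay, so the full stress increment lies on the virgin compression line:
S_c = C_c·H/(1+e₀)·log₁₀(σ'_f/σ'_0) = 0.37×2.3/(1+1.18)×log₁₀(84.455/34.555)
    = 0.39037 × 0.38811 = 0.1515 m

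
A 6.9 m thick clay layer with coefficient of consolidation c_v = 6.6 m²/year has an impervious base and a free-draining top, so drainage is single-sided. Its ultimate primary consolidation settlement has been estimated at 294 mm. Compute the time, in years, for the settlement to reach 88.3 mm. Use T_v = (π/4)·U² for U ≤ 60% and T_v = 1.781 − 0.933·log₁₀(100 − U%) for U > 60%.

t ≈ 0.511 years

Drainage path length: H_d = H = 6.9 m (single drainage).
U = S(t)/S_ult = 88.3/294 = 0.3003.
U ≤ 60%: T_v = (π/4)·U² = (π/4)×0.30034² = 0.070846.
t = T_v·H_d²/c_v = 0.070846×6.9²/6.6 = 0.5111 years.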